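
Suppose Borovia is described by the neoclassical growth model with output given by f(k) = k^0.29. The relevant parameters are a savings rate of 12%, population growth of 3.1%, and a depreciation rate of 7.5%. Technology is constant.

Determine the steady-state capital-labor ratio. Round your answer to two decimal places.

k* ≈ 1.19

At the steady state, Δk = 0, so s·k^α = (n + δ)·k.
Dividing both sides by k: k^(1−α) = s / (n + δ).
k^0.71 = 0.12 / (0.031 + 0.075) = 0.12 / 0.106 = 1.1321
k* = 1.1321^(1/0.71) ≈ 1.1910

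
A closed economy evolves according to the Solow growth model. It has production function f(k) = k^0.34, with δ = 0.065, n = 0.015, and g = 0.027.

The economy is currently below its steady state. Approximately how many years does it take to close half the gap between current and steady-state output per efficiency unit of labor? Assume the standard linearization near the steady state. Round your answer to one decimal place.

t_½ ≈ 9.8 years

Near the steady state the convergence rate is λ = (1 − α)(n + g + δ).
λ = (1 − 0.34) × 0.107 = 0.66 × 0.107 = 0.07062
Half-life = ln 2 / λ = 0.6931 / 0.07062 ≈ 9.81 years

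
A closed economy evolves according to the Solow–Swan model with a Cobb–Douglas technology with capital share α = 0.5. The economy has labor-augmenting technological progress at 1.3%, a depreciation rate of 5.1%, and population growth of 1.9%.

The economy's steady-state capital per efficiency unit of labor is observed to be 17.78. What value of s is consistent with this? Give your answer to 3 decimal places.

Steady state requires s·f(k) = (n + g + δ)·k, i.e. s·k^α = (n + g + δ)·k.
So s / (n + g + δ) = (k*)^(1−α) = 17.78^0.5 = 4.2166.
Therefore s = 4.2166 × (n + g + δ) = 4.2166 × 0.083 = 0.3500.

s ≈ 0.350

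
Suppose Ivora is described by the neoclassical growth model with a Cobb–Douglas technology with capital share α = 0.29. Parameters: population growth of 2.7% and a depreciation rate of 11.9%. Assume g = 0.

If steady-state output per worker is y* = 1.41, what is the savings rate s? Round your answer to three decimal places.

Steady state requires s·f(k) = (n + δ)·k, i.e. s·k^α = (n + δ)·k.
Since y* = [s/(n + δ)]^(α/(1−α)), we have s/(n + δ) = (y*)^((1−α)/α) = 1.41^2.4483 = 2.3192.
Therefore s = 2.3192 × (n + δ) = 2.3192 × 0.146 = 0.3386.

s ≈ 0.339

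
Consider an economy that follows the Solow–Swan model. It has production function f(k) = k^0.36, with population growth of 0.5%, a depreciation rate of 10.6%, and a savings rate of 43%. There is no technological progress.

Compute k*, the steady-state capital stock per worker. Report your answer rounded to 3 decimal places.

At the steady state, Δk = 0, so s·k^α = (n + δ)·k.
Dividing both sides by k: k^(1−α) = s / (n + δ).
k^0.64 = 0.43 / (0.005 + 0.106) = 0.43 / 0.111 = 3.8739
k* = 3.8739^(1/0.64) ≈ 8.2982

k* = 8.298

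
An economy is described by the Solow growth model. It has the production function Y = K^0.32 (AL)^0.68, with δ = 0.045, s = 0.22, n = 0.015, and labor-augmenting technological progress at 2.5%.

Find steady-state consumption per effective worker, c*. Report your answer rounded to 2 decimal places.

Steady state requires s·f(k) = (n + g + δ)·k, i.e. s·k^α = (n + g + δ)·k.
Dividing both sides by k: k^(1−α) = s / (n + g + δ).
k^0.68 = 0.22 / (0.015 + 0.025 + 0.045) = 0.22 / 0.085 = 2.5882
k* = 2.5882^(1/0.68) ≈ 4.0490
y* = (k*)^α = 4.0490^0.32 ≈ 1.5644
c* = (1 − s)·y* = (1 − 0.22) × 1.5644 ≈ 1.2202

c* ≈ 1.22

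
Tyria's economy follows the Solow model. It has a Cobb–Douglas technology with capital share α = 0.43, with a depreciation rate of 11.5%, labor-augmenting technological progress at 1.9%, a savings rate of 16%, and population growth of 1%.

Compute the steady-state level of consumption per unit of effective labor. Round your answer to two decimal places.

c* = 0.91

In steady state, investment equals break-even investment: s·k^α = (n + g + δ)·k.
Dividing both sides by k: k^(1−α) = s / (n + g + δ).
k^0.57 = 0.16 / (0.010 + 0.019 + 0.115) = 0.16 / 0.144 = 1.1111
k* = 1.1111^(1/0.57) ≈ 1.2030
y* = (k*)^α = 1.2030^0.43 ≈ 1.0827
c* = (1 − s)·y* = (1 − 0.16) × 1.0827 ≈ 0.9095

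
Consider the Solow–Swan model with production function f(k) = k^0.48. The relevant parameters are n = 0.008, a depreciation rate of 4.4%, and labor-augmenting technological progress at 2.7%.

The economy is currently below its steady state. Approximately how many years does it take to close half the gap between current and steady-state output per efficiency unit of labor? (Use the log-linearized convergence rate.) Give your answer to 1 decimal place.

half-life ≈ 16.9 years

Near the steady state the convergence rate is λ = (1 − α)(n + g + δ).
λ = (1 − 0.48) × 0.079 = 0.52 × 0.079 = 0.04108
Half-life = ln 2 / λ = 0.6931 / 0.04108 ≈ 16.87 years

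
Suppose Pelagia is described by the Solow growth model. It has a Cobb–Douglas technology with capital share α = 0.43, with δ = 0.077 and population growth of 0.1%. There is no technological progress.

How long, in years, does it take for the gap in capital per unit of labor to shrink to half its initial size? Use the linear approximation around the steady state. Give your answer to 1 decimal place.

t_½ ≈ 15.6 years

Near the steady state the convergence rate is λ = (1 − α)(n + δ).
λ = (1 − 0.43) × 0.078 = 0.57 × 0.078 = 0.04446
Half-life = ln 2 / λ = 0.6931 / 0.04446 ≈ 15.59 years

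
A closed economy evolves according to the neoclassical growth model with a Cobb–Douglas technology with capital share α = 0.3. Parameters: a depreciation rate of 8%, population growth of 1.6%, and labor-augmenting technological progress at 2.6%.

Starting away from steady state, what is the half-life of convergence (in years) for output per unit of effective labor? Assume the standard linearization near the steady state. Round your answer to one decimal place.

Near the steady state the convergence rate is λ = (1 − α)(n + g + δ).
λ = (1 − 0.3) × 0.122 = 0.7 × 0.122 = 0.0854
Half-life = ln 2 / λ = 0.6931 / 0.0854 ≈ 8.12 years

t_½ ≈ 8.1 years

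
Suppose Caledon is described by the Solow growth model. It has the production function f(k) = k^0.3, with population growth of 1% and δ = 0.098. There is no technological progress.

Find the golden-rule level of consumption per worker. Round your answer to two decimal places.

c_gold ≈ 1.08

At the golden rule, f'(k) = n + δ, so α·k^(α−1) = n + δ and k_gold = (α/(n + δ))^(1/(1−α)).
k_gold = (0.3/0.108)^(1/0.7) = 2.7778^1.4286 ≈ 4.3040
c_gold = f(k_gold) − (n + δ)·k_gold = 1.5494 − 0.108×4.3040 ≈ 1.0846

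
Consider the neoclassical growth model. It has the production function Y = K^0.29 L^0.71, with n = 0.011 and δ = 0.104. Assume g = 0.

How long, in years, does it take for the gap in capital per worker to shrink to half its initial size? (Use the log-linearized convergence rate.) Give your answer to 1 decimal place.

t_½ ≈ 8.5 years

Near the steady state the convergence rate is λ = (1 − α)(n + δ).
λ = (1 − 0.29) × 0.115 = 0.71 × 0.115 = 0.08165
Half-life = ln 2 / λ = 0.6931 / 0.08165 ≈ 8.49 years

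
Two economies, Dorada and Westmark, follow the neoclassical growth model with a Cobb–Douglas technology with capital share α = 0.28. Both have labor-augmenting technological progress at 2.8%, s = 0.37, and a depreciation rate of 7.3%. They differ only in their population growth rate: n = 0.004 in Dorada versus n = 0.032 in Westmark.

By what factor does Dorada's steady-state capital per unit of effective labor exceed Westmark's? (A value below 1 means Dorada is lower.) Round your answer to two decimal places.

k*_D / k*_W ≈ 1.39

Steady-state k* = [s/(n + g + δ)]^(1/(1−α)), so the ratio is [ (s_D/(n + g + δ)_D) / (s_W/(n + g + δ)_W) ]^1.3889.
s_D/(n + g + δ)_D = 0.37/0.105 = 3.5238; s_W/(n + g + δ)_W = 0.37/0.133 = 2.7820.
Ratio = (3.5238/2.7820)^1.3889 = 1.2666^1.3889 ≈ 1.3885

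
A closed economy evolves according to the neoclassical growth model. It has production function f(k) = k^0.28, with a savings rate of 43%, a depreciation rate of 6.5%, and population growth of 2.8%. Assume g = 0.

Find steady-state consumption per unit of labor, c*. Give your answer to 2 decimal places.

c* ≈ 1.03

Steady state requires s·f(k) = (n + δ)·k, i.e. s·k^α = (n + δ)·k.
Rearranging, k^(1−α) = s / (n + δ).
k^0.72 = 0.43 / (0.028 + 0.065) = 0.43 / 0.093 = 4.6237
k* = 4.6237^(1/0.72) ≈ 8.3868
y* = (k*)^α = 8.3868^0.28 ≈ 1.8139
c* = (1 − s)·y* = (1 − 0.43) × 1.8139 ≈ 1.0339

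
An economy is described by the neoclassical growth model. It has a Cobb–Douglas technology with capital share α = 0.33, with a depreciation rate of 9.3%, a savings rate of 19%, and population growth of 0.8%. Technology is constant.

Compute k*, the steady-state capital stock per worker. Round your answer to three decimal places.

k* = 2.568

In steady state, investment equals break-even investment: s·k^α = (n + δ)·k.
Rearranging, k^(1−α) = s / (n + δ).
k^0.67 = 0.19 / (0.008 + 0.093) = 0.19 / 0.101 = 1.8812
k* = 1.8812^(1/0.67) ≈ 2.5681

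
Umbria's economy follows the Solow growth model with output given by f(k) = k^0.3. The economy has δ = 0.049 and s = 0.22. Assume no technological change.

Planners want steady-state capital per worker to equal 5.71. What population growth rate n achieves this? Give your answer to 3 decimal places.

At the steady state, Δk = 0, so s·k^α = (n + δ)·k.
So s / (n + δ) = (k*)^(1−α) = 5.71^0.7 = 3.3857.
Therefore n + δ = s / 3.3857 = 0.22 / 3.3857 = 0.0650, so n = 0.0650 − 0.049 = 0.0160.

n ≈ 0.016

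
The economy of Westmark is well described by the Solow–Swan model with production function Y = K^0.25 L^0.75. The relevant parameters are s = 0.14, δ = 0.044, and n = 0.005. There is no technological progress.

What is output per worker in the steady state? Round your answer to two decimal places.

In steady state, investment equals break-even investment: s·k^α = (n + δ)·k.
Rearranging, k^(1−α) = s / (n + δ).
k^0.75 = 0.14 / (0.005 + 0.044) = 0.14 / 0.049 = 2.8571
k* = 2.8571^(1/0.75) ≈ 4.0542
y* = (k*)^α = 4.0542^0.25 ≈ 1.4190

y* ≈ 1.42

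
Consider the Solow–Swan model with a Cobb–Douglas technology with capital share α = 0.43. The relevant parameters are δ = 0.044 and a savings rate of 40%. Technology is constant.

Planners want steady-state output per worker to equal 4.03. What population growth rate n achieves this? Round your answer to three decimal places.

n ≈ 0.019

In steady state, investment equals break-even investment: s·k^α = (n + δ)·k.
Since y* = [s/(n + δ)]^(α/(1−α)), we have s/(n + δ) = (y*)^((1−α)/α) = 4.03^1.3256 = 6.3444.
Therefore n + δ = s / 6.3444 = 0.40 / 6.3444 = 0.0630, so n = 0.0630 − 0.044 = 0.0190.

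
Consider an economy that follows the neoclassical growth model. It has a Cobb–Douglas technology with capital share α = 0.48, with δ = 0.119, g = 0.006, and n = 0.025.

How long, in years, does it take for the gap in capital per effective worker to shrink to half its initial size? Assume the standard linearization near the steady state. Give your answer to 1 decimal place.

about 8.9 years

Near the steady state the convergence rate is λ = (1 − α)(n + g + δ).
λ = (1 − 0.48) × 0.150 = 0.52 × 0.150 = 0.0780
Half-life = ln 2 / λ = 0.6931 / 0.0780 ≈ 8.89 years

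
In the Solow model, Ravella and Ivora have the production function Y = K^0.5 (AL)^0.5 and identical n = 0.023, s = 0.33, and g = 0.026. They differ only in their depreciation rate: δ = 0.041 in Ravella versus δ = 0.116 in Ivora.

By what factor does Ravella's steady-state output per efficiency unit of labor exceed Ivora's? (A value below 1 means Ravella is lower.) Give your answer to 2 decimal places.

y*_R / y*_I ≈ 1.83

Steady-state y* = [s/(n + g + δ)]^(α/(1−α)), so the ratio is [ (s_R/(n + g + δ)_R) / (s_I/(n + g + δ)_I) ]^1.
s_R/(n + g + δ)_R = 0.33/0.090 = 3.6667; s_I/(n + g + δ)_I = 0.33/0.165 = 2.0000.
Ratio = (3.6667/2.0000)^1 = 1.8334^1 ≈ 1.8334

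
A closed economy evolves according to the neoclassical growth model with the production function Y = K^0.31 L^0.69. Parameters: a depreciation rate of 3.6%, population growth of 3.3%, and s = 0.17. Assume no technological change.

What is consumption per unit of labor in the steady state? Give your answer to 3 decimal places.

At the steady state, Δk = 0, so s·k^α = (n + δ)·k.
Dividing both sides by k: k^(1−α) = s / (n + δ).
k^0.69 = 0.17 / (0.033 + 0.036) = 0.17 / 0.069 = 2.4638
k* = 2.4638^(1/0.69) ≈ 3.6944
y* = (k*)^α = 3.6944^0.31 ≈ 1.4995
c* = (1 − s)·y* = (1 − 0.17) × 1.4995 ≈ 1.2446

c* = 1.245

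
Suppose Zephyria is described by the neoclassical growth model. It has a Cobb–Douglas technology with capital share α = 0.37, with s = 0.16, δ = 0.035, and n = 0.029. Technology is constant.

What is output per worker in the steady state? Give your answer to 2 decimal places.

y* = 1.71

In steady state, investment equals break-even investment: s·k^α = (n + δ)·k.
Rearranging, k^(1−α) = s / (n + δ).
k^0.63 = 0.16 / (0.029 + 0.035) = 0.16 / 0.064 = 2.5000
k* = 2.5000^(1/0.63) ≈ 4.2820
y* = (k*)^α = 4.2820^0.37 ≈ 1.7128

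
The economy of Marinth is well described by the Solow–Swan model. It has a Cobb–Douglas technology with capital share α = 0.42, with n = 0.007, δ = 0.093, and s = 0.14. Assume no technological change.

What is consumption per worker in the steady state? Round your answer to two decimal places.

In steady state, investment equals break-even investment: s·k^α = (n + δ)·k.
Rearranging, k^(1−α) = s / (n + δ).
k^0.58 = 0.14 / (0.007 + 0.093) = 0.14 / 0.100 = 1.4000
k* = 1.4000^(1/0.58) ≈ 1.7863
y* = (k*)^α = 1.7863^0.42 ≈ 1.2759
c* = (1 − s)·y* = (1 − 0.14) × 1.2759 ≈ 1.0973

c* = 1.10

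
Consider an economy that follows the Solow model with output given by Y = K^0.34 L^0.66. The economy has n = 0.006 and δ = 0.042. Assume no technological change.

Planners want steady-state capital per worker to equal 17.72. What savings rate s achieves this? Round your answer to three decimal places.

s ≈ 0.320

In steady state, investment equals break-even investment: s·k^α = (n + δ)·k.
So s / (n + δ) = (k*)^(1−α) = 17.72^0.66 = 6.6679.
Therefore s = 6.6679 × (n + δ) = 6.6679 × 0.048 = 0.3201.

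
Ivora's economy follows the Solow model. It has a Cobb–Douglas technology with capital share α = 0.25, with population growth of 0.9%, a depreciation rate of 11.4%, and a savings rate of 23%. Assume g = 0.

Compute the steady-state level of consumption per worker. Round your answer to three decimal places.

c* ≈ 0.949

Steady state requires s·f(k) = (n + δ)·k, i.e. s·k^α = (n + δ)·k.
Dividing both sides by k: k^(1−α) = s / (n + δ).
k^0.75 = 0.23 / (0.009 + 0.114) = 0.23 / 0.123 = 1.8699
k* = 1.8699^(1/0.75) ≈ 2.3037
y* = (k*)^α = 2.3037^0.25 ≈ 1.2320
c* = (1 − s)·y* = (1 − 0.23) × 1.2320 ≈ 0.9486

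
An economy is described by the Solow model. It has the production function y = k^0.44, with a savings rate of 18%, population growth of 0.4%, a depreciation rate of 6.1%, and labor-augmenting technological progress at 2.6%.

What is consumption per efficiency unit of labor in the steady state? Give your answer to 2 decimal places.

c* ≈ 1.40

Steady state requires s·f(k) = (n + g + δ)·k, i.e. s·k^α = (n + g + δ)·k.
Rearranging, k^(1−α) = s / (n + g + δ).
k^0.56 = 0.18 / (0.004 + 0.026 + 0.061) = 0.18 / 0.091 = 1.9780
k* = 1.9780^(1/0.56) ≈ 3.3805
y* = (k*)^α = 3.3805^0.44 ≈ 1.7090
c* = (1 − s)·y* = (1 − 0.18) × 1.7090 ≈ 1.4014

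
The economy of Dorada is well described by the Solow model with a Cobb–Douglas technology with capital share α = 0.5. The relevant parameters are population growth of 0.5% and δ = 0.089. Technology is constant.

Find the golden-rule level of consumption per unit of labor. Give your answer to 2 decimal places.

At the golden rule, f'(k) = n + δ, so α·k^(α−1) = n + δ and k_gold = (α/(n + δ))^(1/(1−α)).
k_gold = (0.5/0.094)^(1/0.5) = 5.3191^2 ≈ 28.2928
c_gold = f(k_gold) − (n + δ)·k_gold = 5.3191 − 0.094×28.2928 ≈ 2.6596

c_gold ≈ 2.66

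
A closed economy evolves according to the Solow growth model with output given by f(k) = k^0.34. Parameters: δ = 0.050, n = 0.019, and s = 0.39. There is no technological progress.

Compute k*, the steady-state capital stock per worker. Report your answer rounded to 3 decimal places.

Steady state requires s·f(k) = (n + δ)·k, i.e. s·k^α = (n + δ)·k.
Rearranging, k^(1−α) = s / (n + δ).
k^0.66 = 0.39 / (0.019 + 0.050) = 0.39 / 0.069 = 5.6522
k* = 5.6522^(1/0.66) ≈ 13.7951

k* ≈ 13.795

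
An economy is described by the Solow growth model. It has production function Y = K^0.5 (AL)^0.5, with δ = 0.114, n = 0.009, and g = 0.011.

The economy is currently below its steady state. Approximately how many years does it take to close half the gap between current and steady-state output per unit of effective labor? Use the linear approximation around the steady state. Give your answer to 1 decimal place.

half-life ≈ 10.3 years

Near the steady state the convergence rate is λ = (1 − α)(n + g + δ).
λ = (1 − 0.5) × 0.134 = 0.5 × 0.134 = 0.0670
Half-life = ln 2 / λ = 0.6931 / 0.0670 ≈ 10.34 years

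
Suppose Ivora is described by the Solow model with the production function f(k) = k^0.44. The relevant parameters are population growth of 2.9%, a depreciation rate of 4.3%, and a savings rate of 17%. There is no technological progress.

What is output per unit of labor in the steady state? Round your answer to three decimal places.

Steady state requires s·f(k) = (n + δ)·k, i.e. s·k^α = (n + δ)·k.
Rearranging, k^(1−α) = s / (n + δ).
k^0.56 = 0.17 / (0.029 + 0.043) = 0.17 / 0.072 = 2.3611
k* = 2.3611^(1/0.56) ≈ 4.6374
y* = (k*)^α = 4.6374^0.44 ≈ 1.9641

y* ≈ 1.964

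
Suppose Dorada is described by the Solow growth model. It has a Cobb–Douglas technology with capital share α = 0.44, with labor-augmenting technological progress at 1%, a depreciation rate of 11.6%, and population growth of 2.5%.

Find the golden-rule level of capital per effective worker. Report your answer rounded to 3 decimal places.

k_gold ≈ 6.752

The golden rule sets f'(k) = n + g + δ, i.e. α·k^(α−1) = n + g + δ.
So k^(1−α) = α / (n + g + δ) = 0.44 / 0.151 = 2.9139.
k_gold = 2.9139^(1/0.56) ≈ 6.7518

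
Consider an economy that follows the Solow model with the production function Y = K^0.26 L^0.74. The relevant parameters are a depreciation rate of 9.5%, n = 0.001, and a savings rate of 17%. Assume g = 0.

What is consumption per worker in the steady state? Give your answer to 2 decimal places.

c* = 1.01

Steady state requires s·f(k) = (n + δ)·k, i.e. s·k^α = (n + δ)·k.
Rearranging, k^(1−α) = s / (n + δ).
k^0.74 = 0.17 / (0.001 + 0.095) = 0.17 / 0.096 = 1.7708
k* = 1.7708^(1/0.74) ≈ 2.1645
y* = (k*)^α = 2.1645^0.26 ≈ 1.2223
c* = (1 − s)·y* = (1 − 0.17) × 1.2223 ≈ 1.0145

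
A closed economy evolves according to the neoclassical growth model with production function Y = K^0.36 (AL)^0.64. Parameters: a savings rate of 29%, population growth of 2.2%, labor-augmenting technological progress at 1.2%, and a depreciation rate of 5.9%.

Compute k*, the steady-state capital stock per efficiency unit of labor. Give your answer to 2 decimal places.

k* = 5.91

In steady state, investment equals break-even investment: s·k^α = (n + g + δ)·k.
Rearranging, k^(1−α) = s / (n + g + δ).
k^0.64 = 0.29 / (0.022 + 0.012 + 0.059) = 0.29 / 0.093 = 3.1183
k* = 3.1183^(1/0.64) ≈ 5.9122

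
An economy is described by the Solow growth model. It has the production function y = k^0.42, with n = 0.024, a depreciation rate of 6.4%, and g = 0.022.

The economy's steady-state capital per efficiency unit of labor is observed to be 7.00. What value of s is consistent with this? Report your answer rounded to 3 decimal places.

s ≈ 0.340

At the steady state, Δk = 0, so s·k^α = (n + g + δ)·k.
So s / (n + g + δ) = (k*)^(1−α) = 7.00^0.58 = 3.0914.
Therefore s = 3.0914 × (n + g + δ) = 3.0914 × 0.110 = 0.3401.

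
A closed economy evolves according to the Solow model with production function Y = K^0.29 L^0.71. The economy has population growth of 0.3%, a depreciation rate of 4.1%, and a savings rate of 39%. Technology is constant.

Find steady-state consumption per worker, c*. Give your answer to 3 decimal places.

c* = 1.487

At the steady state, Δk = 0, so s·k^α = (n + δ)·k.
Rearranging, k^(1−α) = s / (n + δ).
k^0.71 = 0.39 / (0.003 + 0.041) = 0.39 / 0.044 = 8.8636
k* = 8.8636^(1/0.71) ≈ 21.6104
y* = (k*)^α = 21.6104^0.29 ≈ 2.4381
c* = (1 − s)·y* = (1 − 0.39) × 2.4381 ≈ 1.4872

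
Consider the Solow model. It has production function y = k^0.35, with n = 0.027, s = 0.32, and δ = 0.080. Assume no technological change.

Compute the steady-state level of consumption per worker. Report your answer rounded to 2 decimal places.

c* ≈ 1.23

Steady state requires s·f(k) = (n + δ)·k, i.e. s·k^α = (n + δ)·k.
Rearranging, k^(1−α) = s / (n + δ).
k^0.65 = 0.32 / (0.027 + 0.080) = 0.32 / 0.107 = 2.9907
k* = 2.9907^(1/0.65) ≈ 5.3946
y* = (k*)^α = 5.3946^0.35 ≈ 1.8038
c* = (1 − s)·y* = (1 − 0.32) × 1.8038 ≈ 1.2266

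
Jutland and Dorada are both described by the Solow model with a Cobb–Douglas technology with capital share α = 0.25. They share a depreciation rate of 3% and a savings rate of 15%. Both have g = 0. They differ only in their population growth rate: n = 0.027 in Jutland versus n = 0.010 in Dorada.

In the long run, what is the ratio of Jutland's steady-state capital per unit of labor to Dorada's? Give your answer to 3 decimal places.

ratio ≈ 0.624

Steady-state k* = [s/(n + δ)]^(1/(1−α)), so the ratio is [ (s_J/(n + δ)_J) / (s_D/(n + δ)_D) ]^1.3333.
s_J/(n + δ)_J = 0.15/0.057 = 2.6316; s_D/(n + δ)_D = 0.15/0.040 = 3.7500.
Ratio = (2.6316/3.7500)^1.3333 = 0.7018^1.3333 ≈ 0.6237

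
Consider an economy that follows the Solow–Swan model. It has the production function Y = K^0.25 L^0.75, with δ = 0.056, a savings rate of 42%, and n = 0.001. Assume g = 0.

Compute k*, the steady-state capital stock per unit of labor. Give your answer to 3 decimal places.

In steady state, investment equals break-even investment: s·k^α = (n + δ)·k.
Rearranging, k^(1−α) = s / (n + δ).
k^0.75 = 0.42 / (0.001 + 0.056) = 0.42 / 0.057 = 7.3684
k* = 7.3684^(1/0.75) ≈ 14.3383

k* = 14.338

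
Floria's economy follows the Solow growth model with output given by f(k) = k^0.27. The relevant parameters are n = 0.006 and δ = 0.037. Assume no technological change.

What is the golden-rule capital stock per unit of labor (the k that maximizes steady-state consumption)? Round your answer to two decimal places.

k_gold ≈ 12.39

The golden rule sets f'(k) = n + δ, i.e. α·k^(α−1) = n + δ.
So k^(1−α) = α / (n + δ) = 0.27 / 0.043 = 6.2791.
k_gold = 6.2791^(1/0.73) ≈ 12.3883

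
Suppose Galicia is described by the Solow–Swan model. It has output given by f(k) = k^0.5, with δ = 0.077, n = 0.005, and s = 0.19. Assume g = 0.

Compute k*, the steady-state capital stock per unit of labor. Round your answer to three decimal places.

At the steady state, Δk = 0, so s·k^α = (n + δ)·k.
Dividing both sides by k: k^(1−α) = s / (n + δ).
k^0.5 = 0.19 / (0.005 + 0.077) = 0.19 / 0.082 = 2.3171
k* = 2.3171^(1/0.5) ≈ 5.3690

k* ≈ 5.369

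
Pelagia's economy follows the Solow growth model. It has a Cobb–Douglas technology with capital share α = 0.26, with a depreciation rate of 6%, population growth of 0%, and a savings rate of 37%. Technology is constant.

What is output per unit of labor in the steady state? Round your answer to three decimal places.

In steady state, investment equals break-even investment: s·k^α = (n + δ)·k.
Dividing both sides by k: k^(1−α) = s / (n + δ).
k^0.74 = 0.37 / (0.000 + 0.060) = 0.37 / 0.060 = 6.1667
k* = 6.1667^(1/0.74) ≈ 11.6853
y* = (k*)^α = 11.6853^0.26 ≈ 1.8949

y* = 1.895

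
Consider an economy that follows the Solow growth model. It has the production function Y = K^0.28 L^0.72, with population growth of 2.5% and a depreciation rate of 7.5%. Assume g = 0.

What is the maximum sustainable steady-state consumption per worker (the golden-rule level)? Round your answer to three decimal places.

At the golden rule, f'(k) = n + δ, so α·k^(α−1) = n + δ and k_gold = (α/(n + δ))^(1/(1−α)).
k_gold = (0.28/0.100)^(1/0.72) = 2.8000^1.3889 ≈ 4.1789
c_gold = f(k_gold) − (n + δ)·k_gold = 1.4924 − 0.100×4.1789 ≈ 1.0745

c_gold ≈ 1.075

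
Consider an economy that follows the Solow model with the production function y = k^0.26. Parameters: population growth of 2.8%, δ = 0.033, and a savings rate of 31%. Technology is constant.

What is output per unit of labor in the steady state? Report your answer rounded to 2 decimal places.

y* ≈ 1.77

At the steady state, Δk = 0, so s·k^α = (n + δ)·k.
Dividing both sides by k: k^(1−α) = s / (n + δ).
k^0.74 = 0.31 / (0.028 + 0.033) = 0.31 / 0.061 = 5.0820
k* = 5.0820^(1/0.74) ≈ 8.9971
y* = (k*)^α = 8.9971^0.26 ≈ 1.7704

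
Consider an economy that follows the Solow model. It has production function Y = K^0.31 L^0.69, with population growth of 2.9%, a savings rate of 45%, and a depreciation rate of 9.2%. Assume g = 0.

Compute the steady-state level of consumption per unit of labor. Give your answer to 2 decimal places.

c* ≈ 0.99

Steady state requires s·f(k) = (n + δ)·k, i.e. s·k^α = (n + δ)·k.
Rearranging, k^(1−α) = s / (n + δ).
k^0.69 = 0.45 / (0.029 + 0.092) = 0.45 / 0.121 = 3.7190
k* = 3.7190^(1/0.69) ≈ 6.7097
y* = (k*)^α = 6.7097^0.31 ≈ 1.8042
c* = (1 − s)·y* = (1 − 0.45) × 1.8042 ≈ 0.9923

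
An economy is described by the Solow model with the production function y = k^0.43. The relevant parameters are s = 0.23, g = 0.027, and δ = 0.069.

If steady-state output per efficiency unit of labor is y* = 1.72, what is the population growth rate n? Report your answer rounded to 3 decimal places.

n ≈ 0.016

Steady state requires s·f(k) = (n + g + δ)·k, i.e. s·k^α = (n + g + δ)·k.
Since y* = [s/(n + g + δ)]^(α/(1−α)), we have s/(n + g + δ) = (y*)^((1−α)/α) = 1.72^1.3256 = 2.0522.
Therefore n + g + δ = s / 2.0522 = 0.23 / 2.0522 = 0.1121, so n = 0.1121 − 0.096 = 0.0161.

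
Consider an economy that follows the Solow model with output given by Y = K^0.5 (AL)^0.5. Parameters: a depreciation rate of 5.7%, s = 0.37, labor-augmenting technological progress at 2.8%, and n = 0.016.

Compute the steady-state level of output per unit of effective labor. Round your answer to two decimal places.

At the steady state, Δk = 0, so s·k^α = (n + g + δ)·k.
Rearranging, k^(1−α) = s / (n + g + δ).
k^0.5 = 0.37 / (0.016 + 0.028 + 0.057) = 0.37 / 0.101 = 3.6634
k* = 3.6634^(1/0.5) ≈ 13.4205
y* = (k*)^α = 13.4205^0.5 ≈ 3.6634

y* = 3.66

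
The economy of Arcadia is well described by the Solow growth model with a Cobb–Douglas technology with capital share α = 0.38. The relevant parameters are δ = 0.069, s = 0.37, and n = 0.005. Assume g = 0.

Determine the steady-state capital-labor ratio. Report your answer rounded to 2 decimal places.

Steady state requires s·f(k) = (n + δ)·k, i.e. s·k^α = (n + δ)·k.
Dividing both sides by k: k^(1−α) = s / (n + δ).
k^0.62 = 0.37 / (0.005 + 0.069) = 0.37 / 0.074 = 5.0000
k* = 5.0000^(1/0.62) ≈ 13.4082

k* = 13.41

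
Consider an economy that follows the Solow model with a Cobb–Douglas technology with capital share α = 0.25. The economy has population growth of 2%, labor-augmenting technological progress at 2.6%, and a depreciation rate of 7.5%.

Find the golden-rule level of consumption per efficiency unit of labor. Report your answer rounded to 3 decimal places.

c_gold ≈ 0.955

At the golden rule, f'(k) = n + g + δ, so α·k^(α−1) = n + g + δ and k_gold = (α/(n + g + δ))^(1/(1−α)).
k_gold = (0.25/0.121)^(1/0.75) = 2.0661^1.3333 ≈ 2.6314
c_gold = f(k_gold) − (n + g + δ)·k_gold = 1.2736 − 0.121×2.6314 ≈ 0.9552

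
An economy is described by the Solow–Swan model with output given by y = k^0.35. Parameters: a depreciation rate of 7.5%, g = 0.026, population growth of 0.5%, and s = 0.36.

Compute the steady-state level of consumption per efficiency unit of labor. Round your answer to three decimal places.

c* ≈ 1.236

Steady state requires s·f(k) = (n + g + δ)·k, i.e. s·k^α = (n + g + δ)·k.
Rearranging, k^(1−α) = s / (n + g + δ).
k^0.65 = 0.36 / (0.005 + 0.026 + 0.075) = 0.36 / 0.106 = 3.3962
k* = 3.3962^(1/0.65) ≈ 6.5601
y* = (k*)^α = 6.5601^0.35 ≈ 1.9316
c* = (1 − s)·y* = (1 − 0.36) × 1.9316 ≈ 1.2362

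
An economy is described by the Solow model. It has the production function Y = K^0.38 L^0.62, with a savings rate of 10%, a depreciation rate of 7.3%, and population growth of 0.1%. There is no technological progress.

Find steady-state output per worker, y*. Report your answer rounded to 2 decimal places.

At the steady state, Δk = 0, so s·k^α = (n + δ)·k.
Dividing both sides by k: k^(1−α) = s / (n + δ).
k^0.62 = 0.10 / (0.001 + 0.073) = 0.10 / 0.074 = 1.3514
k* = 1.3514^(1/0.62) ≈ 1.6253
y* = (k*)^α = 1.6253^0.38 ≈ 1.2027

y* ≈ 1.20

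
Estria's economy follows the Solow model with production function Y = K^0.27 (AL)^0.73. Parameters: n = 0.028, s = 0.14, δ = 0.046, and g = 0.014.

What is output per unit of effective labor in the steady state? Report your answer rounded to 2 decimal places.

Steady state requires s·f(k) = (n + g + δ)·k, i.e. s·k^α = (n + g + δ)·k.
Rearranging, k^(1−α) = s / (n + g + δ).
k^0.73 = 0.14 / (0.028 + 0.014 + 0.046) = 0.14 / 0.088 = 1.5909
k* = 1.5909^(1/0.73) ≈ 1.8890
y* = (k*)^α = 1.8890^0.27 ≈ 1.1874

y* ≈ 1.19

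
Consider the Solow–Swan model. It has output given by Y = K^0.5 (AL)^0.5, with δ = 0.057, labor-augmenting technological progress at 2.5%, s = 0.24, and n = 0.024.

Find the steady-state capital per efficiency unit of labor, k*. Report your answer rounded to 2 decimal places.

k* ≈ 5.13

At the steady state, Δk = 0, so s·k^α = (n + g + δ)·k.
Dividing both sides by k: k^(1−α) = s / (n + g + δ).
k^0.5 = 0.24 / (0.024 + 0.025 + 0.057) = 0.24 / 0.106 = 2.2642
k* = 2.2642^(1/0.5) ≈ 5.1266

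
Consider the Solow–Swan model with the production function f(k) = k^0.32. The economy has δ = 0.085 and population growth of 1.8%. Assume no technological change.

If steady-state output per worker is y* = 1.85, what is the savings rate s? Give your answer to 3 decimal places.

Steady state requires s·f(k) = (n + δ)·k, i.e. s·k^α = (n + δ)·k.
Since y* = [s/(n + δ)]^(α/(1−α)), we have s/(n + δ) = (y*)^((1−α)/α) = 1.85^2.125 = 3.6961.
Therefore s = 3.6961 × (n + δ) = 3.6961 × 0.103 = 0.3807.

s ≈ 0.381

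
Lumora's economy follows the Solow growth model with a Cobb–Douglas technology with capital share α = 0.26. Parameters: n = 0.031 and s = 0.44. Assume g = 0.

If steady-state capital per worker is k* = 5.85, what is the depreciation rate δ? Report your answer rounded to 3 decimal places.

δ ≈ 0.088

In steady state, investment equals break-even investment: s·k^α = (n + δ)·k.
So s / (n + δ) = (k*)^(1−α) = 5.85^0.74 = 3.6957.
Therefore n + δ = s / 3.6957 = 0.44 / 3.6957 = 0.1191, so δ = 0.1191 − 0.031 = 0.0881.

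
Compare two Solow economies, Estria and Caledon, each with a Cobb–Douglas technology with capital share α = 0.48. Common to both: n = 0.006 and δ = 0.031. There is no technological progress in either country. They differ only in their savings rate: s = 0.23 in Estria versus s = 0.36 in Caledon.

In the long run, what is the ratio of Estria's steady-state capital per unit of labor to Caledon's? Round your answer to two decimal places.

k*_E / k*_C ≈ 0.42

Steady-state k* = [s/(n + δ)]^(1/(1−α)), so the ratio is [ (s_E/(n + δ)_E) / (s_C/(n + δ)_C) ]^1.9231.
s_E/(n + δ)_E = 0.23/0.037 = 6.2162; s_C/(n + δ)_C = 0.36/0.037 = 9.7297.
Ratio = (6.2162/9.7297)^1.9231 = 0.6389^1.9231 ≈ 0.4225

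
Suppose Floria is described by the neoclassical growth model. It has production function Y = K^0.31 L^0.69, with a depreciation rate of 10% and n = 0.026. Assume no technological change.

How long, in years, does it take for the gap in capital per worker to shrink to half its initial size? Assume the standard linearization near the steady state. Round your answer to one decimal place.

t_½ ≈ 8.0 years

Near the steady state the convergence rate is λ = (1 − α)(n + δ).
λ = (1 − 0.31) × 0.126 = 0.69 × 0.126 = 0.08694
Half-life = ln 2 / λ = 0.6931 / 0.08694 ≈ 7.97 years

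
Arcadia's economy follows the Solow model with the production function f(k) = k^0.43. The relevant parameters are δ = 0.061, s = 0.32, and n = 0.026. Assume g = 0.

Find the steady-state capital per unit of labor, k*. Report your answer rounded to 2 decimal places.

k* ≈ 9.83

At the steady state, Δk = 0, so s·k^α = (n + δ)·k.
Rearranging, k^(1−α) = s / (n + δ).
k^0.57 = 0.32 / (0.026 + 0.061) = 0.32 / 0.087 = 3.6782
k* = 3.6782^(1/0.57) ≈ 9.8252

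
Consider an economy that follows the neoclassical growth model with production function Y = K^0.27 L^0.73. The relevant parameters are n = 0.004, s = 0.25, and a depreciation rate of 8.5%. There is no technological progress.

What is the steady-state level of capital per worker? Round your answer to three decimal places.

In steady state, investment equals break-even investment: s·k^α = (n + δ)·k.
Rearranging, k^(1−α) = s / (n + δ).
k^0.73 = 0.25 / (0.004 + 0.085) = 0.25 / 0.089 = 2.8090
k* = 2.8090^(1/0.73) ≈ 4.1158

k* = 4.116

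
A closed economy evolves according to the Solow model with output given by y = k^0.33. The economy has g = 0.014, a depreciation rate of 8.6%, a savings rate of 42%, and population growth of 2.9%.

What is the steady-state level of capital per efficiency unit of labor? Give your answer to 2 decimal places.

k* = 5.82

At the steady state, Δk = 0, so s·k^α = (n + g + δ)·k.
Dividing both sides by k: k^(1−α) = s / (n + g + δ).
k^0.67 = 0.42 / (0.029 + 0.014 + 0.086) = 0.42 / 0.129 = 3.2558
k* = 3.2558^(1/0.67) ≈ 5.8232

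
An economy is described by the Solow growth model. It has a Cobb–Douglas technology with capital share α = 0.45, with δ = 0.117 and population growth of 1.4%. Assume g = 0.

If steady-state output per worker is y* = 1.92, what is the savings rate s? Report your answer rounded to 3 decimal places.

In steady state, investment equals break-even investment: s·k^α = (n + δ)·k.
Since y* = [s/(n + δ)]^(α/(1−α)), we have s/(n + δ) = (y*)^((1−α)/α) = 1.92^1.2222 = 2.2195.
Therefore s = 2.2195 × (n + δ) = 2.2195 × 0.131 = 0.2908.

s ≈ 0.291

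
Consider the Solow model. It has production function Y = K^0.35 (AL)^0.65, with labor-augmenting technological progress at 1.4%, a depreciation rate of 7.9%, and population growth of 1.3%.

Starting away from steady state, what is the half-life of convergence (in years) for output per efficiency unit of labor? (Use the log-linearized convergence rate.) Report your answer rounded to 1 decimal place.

half-life ≈ 10.1 years

Near the steady state the convergence rate is λ = (1 − α)(n + g + δ).
λ = (1 − 0.35) × 0.106 = 0.65 × 0.106 = 0.0689
Half-life = ln 2 / λ = 0.6931 / 0.0689 ≈ 10.06 years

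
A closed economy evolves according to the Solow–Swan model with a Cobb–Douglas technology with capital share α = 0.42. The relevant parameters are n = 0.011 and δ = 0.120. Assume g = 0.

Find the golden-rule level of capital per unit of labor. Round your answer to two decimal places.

k_gold ≈ 7.45

The golden rule sets f'(k) = n + δ, i.e. α·k^(α−1) = n + δ.
So k^(1−α) = α / (n + δ) = 0.42 / 0.131 = 3.2061.
k_gold = 3.2061^(1/0.58) ≈ 7.4537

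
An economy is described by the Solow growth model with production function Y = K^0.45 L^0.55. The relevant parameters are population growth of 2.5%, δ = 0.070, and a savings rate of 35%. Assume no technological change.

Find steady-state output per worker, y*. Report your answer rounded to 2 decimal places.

y* = 2.91

In steady state, investment equals break-even investment: s·k^α = (n + δ)·k.
Dividing both sides by k: k^(1−α) = s / (n + δ).
k^0.55 = 0.35 / (0.025 + 0.070) = 0.35 / 0.095 = 3.6842
k* = 3.6842^(1/0.55) ≈ 10.7082
y* = (k*)^α = 10.7082^0.45 ≈ 2.9065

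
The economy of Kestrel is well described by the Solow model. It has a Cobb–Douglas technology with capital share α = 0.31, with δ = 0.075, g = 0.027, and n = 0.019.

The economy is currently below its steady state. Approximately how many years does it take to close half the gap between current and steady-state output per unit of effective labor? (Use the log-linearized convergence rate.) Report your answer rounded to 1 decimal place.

half-life ≈ 8.3 years

Near the steady state the convergence rate is λ = (1 − α)(n + g + δ).
λ = (1 − 0.31) × 0.121 = 0.69 × 0.121 = 0.08349
Half-life = ln 2 / λ = 0.6931 / 0.08349 ≈ 8.30 years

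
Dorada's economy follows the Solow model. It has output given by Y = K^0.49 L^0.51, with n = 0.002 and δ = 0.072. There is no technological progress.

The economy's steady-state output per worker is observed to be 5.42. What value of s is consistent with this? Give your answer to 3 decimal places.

At the steady state, Δk = 0, so s·k^α = (n + δ)·k.
Since y* = [s/(n + δ)]^(α/(1−α)), we have s/(n + δ) = (y*)^((1−α)/α) = 5.42^1.0408 = 5.8069.
Therefore s = 5.8069 × (n + δ) = 5.8069 × 0.074 = 0.4297.

s ≈ 0.430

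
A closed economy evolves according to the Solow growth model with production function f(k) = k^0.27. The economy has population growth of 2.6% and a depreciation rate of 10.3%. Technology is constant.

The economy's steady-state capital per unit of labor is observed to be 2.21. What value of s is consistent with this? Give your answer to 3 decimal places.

s ≈ 0.230

Steady state requires s·f(k) = (n + δ)·k, i.e. s·k^α = (n + δ)·k.
So s / (n + δ) = (k*)^(1−α) = 2.21^0.73 = 1.7840.
Therefore s = 1.7840 × (n + δ) = 1.7840 × 0.129 = 0.2301.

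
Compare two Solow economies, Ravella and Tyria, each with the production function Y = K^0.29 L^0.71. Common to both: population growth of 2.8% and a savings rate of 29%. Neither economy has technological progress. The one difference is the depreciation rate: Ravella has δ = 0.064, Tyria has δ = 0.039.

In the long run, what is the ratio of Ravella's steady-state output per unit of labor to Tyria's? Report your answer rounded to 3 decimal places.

ratio ≈ 0.879

Steady-state y* = [s/(n + δ)]^(α/(1−α)), so the ratio is [ (s_R/(n + δ)_R) / (s_T/(n + δ)_T) ]^0.4085.
s_R/(n + δ)_R = 0.29/0.092 = 3.1522; s_T/(n + δ)_T = 0.29/0.067 = 4.3284.
Ratio = (3.1522/4.3284)^0.4085 = 0.7283^0.4085 ≈ 0.8785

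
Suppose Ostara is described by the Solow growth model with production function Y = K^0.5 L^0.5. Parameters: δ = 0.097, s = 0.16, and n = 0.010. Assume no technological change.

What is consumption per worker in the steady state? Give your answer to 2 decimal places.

c* ≈ 1.26

In steady state, investment equals break-even investment: s·k^α = (n + δ)·k.
Rearranging, k^(1−α) = s / (n + δ).
k^0.5 = 0.16 / (0.010 + 0.097) = 0.16 / 0.107 = 1.4953
k* = 1.4953^(1/0.5) ≈ 2.2359
y* = (k*)^α = 2.2359^0.5 ≈ 1.4953
c* = (1 − s)·y* = (1 − 0.16) × 1.4953 ≈ 1.2561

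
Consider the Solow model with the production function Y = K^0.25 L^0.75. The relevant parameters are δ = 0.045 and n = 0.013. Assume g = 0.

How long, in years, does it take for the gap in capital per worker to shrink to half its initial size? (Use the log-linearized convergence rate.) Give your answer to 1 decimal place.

Near the steady state the convergence rate is λ = (1 − α)(n + δ).
λ = (1 − 0.25) × 0.058 = 0.75 × 0.058 = 0.0435
Half-life = ln 2 / λ = 0.6931 / 0.0435 ≈ 15.93 years

about 15.9 years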